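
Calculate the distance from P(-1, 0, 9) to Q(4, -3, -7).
d = √[(5)² + (-3)² + (-16)²] = √290 = 17.03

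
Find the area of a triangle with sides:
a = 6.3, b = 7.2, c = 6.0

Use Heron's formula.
s = (a+b+c)/2 = (6.3+7.2+6.0)/2 = 9.75
A = √(s(s-a)(s-b)(s-c)) = √(9.75·3.45·2.55·3.75)
A = √321.659 = 17.93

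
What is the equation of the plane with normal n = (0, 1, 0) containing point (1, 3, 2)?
d = n·P = (0)(1) + (1)(3) + (0)(2) = 3
Plane: y = 3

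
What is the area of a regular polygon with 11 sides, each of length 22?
For a regular 11-gon with side length s = 22:
Apothem a = s / (2*tan(pi/11)) = 22 / (2*tan(pi/11)) ≈ 37.4626
Perimeter P = 11 * 22 = 242
Area = (1/2) * P * a = (1/2) * 242 * 37.4626 = 4532.97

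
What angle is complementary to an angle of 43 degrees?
Complementary angles sum to 90 degrees.
Other angle = 90 - 43
Other angle = 47 degrees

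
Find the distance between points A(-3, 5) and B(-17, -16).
Using the distance formula: d = sqrt((x₂-x₁)² + (y₂-y₁)²)
dx = (-17) - (-3) = -14
dy = (-16) - 5 = -21
d = sqrt((-14)² + (-21)²) = sqrt(196 + 441) = sqrt(637) = 25.24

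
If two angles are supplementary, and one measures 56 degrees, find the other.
Supplementary angles sum to 180 degrees.
Other angle = 180 - 56
Other angle = 124 degrees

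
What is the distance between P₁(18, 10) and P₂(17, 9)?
Using the distance formula: d = sqrt((x₂-x₁)² + (y₂-y₁)²)
dx = 17 - 18 = -1
dy = 9 - 10 = -1
d = sqrt((-1)² + (-1)²) = sqrt(1 + 1) = sqrt(2) = 1.41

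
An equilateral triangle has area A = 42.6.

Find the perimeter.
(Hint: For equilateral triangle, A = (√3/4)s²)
A = (√3/4)s²  →  s² = 4A/√3 = 4·42.6/√3 = 98.3805
s = 9.91869
Perimeter = 3s = 29.76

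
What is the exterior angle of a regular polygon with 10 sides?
Exterior angle of a regular n-gon = 360/n
Exterior angle = 360/10
Exterior angle = 36 degrees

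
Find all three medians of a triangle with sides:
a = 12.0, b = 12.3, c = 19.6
Using m_x = ½√(2y² + 2z² - x²):
m_a = ½√(2·12.3² + 2·19.6² - 12.0²) = ½√926.9 = 15.22
m_b = ½√(2·12.0² + 2·19.6² - 12.3²) = ½√905.03 = 15.04
m_c = ½√(2·12.0² + 2·12.3² - 19.6²) = ½√206.42 = 7.184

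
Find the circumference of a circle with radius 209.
Circumference = 2 * pi * r
Circumference = 2 * pi * 209
Circumference = 1313.19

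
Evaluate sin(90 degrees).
sin(90 degrees) = 1
Decimal approximation: 1.0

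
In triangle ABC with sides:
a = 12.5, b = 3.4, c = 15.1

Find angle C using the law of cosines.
cos(C) = (a² + b² - c²)/(2ab)
cos(C) = (12.5² + 3.4² - 15.1²)/(2·12.5·3.4) = -60.2/85 = -0.708235
C = arccos(-0.708235) = 135.1°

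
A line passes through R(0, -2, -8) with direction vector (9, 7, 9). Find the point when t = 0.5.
P(0.5) = (0 + 9(0.5), -2 + 7(0.5), -8 + 9(0.5)) = (4.5, 1.5, -3.5)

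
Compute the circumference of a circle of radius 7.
Circumference = 2 * pi * r
Circumference = 2 * pi * 7
Circumference = 43.98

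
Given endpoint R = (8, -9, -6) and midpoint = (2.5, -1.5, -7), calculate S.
S = (2×2.5 - 8, 2×(-1.5) - (-9), 2×(-7) - (-6)) = (-3, 6, -8)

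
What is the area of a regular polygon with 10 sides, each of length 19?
For a regular 10-gon with side length s = 19:
Apothem a = s / (2*tan(pi/10)) = 19 / (2*tan(pi/10)) ≈ 29.238
Perimeter P = 10 * 19 = 190
Area = (1/2) * P * a = (1/2) * 190 * 29.238 = 2777.61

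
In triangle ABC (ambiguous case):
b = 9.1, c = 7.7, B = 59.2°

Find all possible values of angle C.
sin(C)/c = sin(B)/b  →  sin(C) = c·sin(B)/b = 7.7·sin(59.2°)/9.1 = 0.726812
C₁ = arcsin(0.726812) = 46.62°,  C₂ = 180° - C₁ = 133.38°
Check C₂: A = 180° - 59.2° - 133.38° = -12.58° ≤ 0, rejected
C = 46.62° (one solution)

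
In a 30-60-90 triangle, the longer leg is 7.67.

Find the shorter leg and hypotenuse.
In a 30-60-90 triangle, sides are in ratio 1 : √3 : 2.
Long leg = short leg·√3  →  short leg = 7.67/√3 = 4.428
Hypotenuse = 2·(short leg) = 2·7.67/√3 = 8.857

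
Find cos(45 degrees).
cos(45 degrees) = sqrt(2)/2
Decimal approximation: 0.7071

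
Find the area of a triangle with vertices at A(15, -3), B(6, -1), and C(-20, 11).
Using the coordinate formula: Area = (1/2)|x₁(y₂-y₃) + x₂(y₃-y₁) + x₃(y₁-y₂)|
Area = (1/2)|15((-1)-11) + 6(11-(-3)) + (-20)((-3)-(-1))|
Area = (1/2)|15*(-12) + 6*14 + (-20)*(-2)|
Area = (1/2)|(-180) + 84 + 40|
Area = (1/2)*56 = 28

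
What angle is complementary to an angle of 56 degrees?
Complementary angles sum to 90 degrees.
Other angle = 90 - 56
Other angle = 34 degrees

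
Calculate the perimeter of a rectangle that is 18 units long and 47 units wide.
Perimeter = 2 * (length + width)
Perimeter = 2 * (18 + 47)
Perimeter = 2 * 65
Perimeter = 130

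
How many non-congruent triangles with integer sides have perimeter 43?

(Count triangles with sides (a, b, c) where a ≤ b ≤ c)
With a ≤ b ≤ c and a + b + c = 43, the triangle inequality a + b > c gives c < 43/2, so c ≤ 21.
Iterate a from 1 to ⌊p/3⌋ = 14; for each a, b ranges from a to ⌊(p−a)/2⌋ with c = p − a − b, keeping only c ≥ b.
Triples: (1, 21, 21), (2, 20, 21), (3, 19, 21), …
Count = 44 triangles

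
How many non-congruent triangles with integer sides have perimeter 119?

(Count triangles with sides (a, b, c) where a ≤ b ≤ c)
With a ≤ b ≤ c and a + b + c = 119, the triangle inequality a + b > c gives c < 119/2, so c ≤ 59.
Iterate a from 1 to ⌊p/3⌋ = 39; for each a, b ranges from a to ⌊(p−a)/2⌋ with c = p − a − b, keeping only c ≥ b.
Triples: (1, 59, 59), (2, 58, 59), (3, 57, 59), …
Count = 310 triangles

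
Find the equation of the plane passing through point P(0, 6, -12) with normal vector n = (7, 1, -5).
d = n·P = (7)(0) + (1)(6) + (-5)(-12) = 66
Plane: 7x + y - 5z = 66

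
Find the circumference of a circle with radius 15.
Circumference = 2 * pi * r
Circumference = 2 * pi * 15
Circumference = 94.25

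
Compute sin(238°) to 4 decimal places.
sin(238 degrees) = -0.848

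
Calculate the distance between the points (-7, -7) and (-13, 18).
Using the distance formula: d = sqrt((x₂-x₁)² + (y₂-y₁)²)
dx = (-13) - (-7) = -6
dy = 18 - (-7) = 25
d = sqrt((-6)² + 25²) = sqrt(36 + 625) = sqrt(661) = 25.71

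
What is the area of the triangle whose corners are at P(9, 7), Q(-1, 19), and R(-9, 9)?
Using the coordinate formula: Area = (1/2)|x₁(y₂-y₃) + x₂(y₃-y₁) + x₃(y₁-y₂)|
Area = (1/2)|9(19-9) + (-1)(9-7) + (-9)(7-19)|
Area = (1/2)|9*10 + (-1)*2 + (-9)*(-12)|
Area = (1/2)|90 + (-2) + 108|
Area = (1/2)*196 = 98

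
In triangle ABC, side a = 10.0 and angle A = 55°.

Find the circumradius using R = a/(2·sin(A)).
R = a/(2·sin(A)) = 10.0/(2·sin(55°))
R = 10.0/(2·0.819152) = 10.0/1.638304 = 6.104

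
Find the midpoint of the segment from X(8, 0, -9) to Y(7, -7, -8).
Midpoint = ((8+7)/2, (0-7)/2, (-9-8)/2) = (7.5, -3.5, -8.5)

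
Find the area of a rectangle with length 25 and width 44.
Area = length * width
Area = 25 * 44
Area = 1100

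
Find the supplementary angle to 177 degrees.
Supplementary angles sum to 180 degrees.
Other angle = 180 - 177
Other angle = 3 degrees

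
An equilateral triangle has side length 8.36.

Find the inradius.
For an equilateral triangle, r = s/(2√3) where s is the side.
r = 8.36/(2√3) = 8.36/3.464102 = 2.413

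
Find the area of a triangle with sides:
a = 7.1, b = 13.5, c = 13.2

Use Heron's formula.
s = (a+b+c)/2 = (7.1+13.5+13.2)/2 = 16.9
A = √(s(s-a)(s-b)(s-c)) = √(16.9·9.8·3.4·3.7)
A = √2083.5 = 45.65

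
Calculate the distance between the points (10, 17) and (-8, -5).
Using the distance formula: d = sqrt((x₂-x₁)² + (y₂-y₁)²)
dx = (-8) - 10 = -18
dy = (-5) - 17 = -22
d = sqrt((-18)² + (-22)²) = sqrt(324 + 484) = sqrt(808) = 28.43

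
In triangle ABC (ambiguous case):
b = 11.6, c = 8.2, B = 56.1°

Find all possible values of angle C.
sin(C)/c = sin(B)/b  →  sin(C) = c·sin(B)/b = 8.2·sin(56.1°)/11.6 = 0.586733
C₁ = arcsin(0.586733) = 35.93°,  C₂ = 180° - C₁ = 144.07°
Check C₂: A = 180° - 56.1° - 144.07° = -20.17° ≤ 0, rejected
C = 35.93° (one solution)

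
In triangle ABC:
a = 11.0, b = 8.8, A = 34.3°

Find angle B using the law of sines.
sin(B)/b = sin(A)/a
sin(B) = b·sin(A)/a = 8.8·sin(34.3°)/11.0 = 0.450821
B = arcsin(0.450821) = 26.8°  (b ≤ a, so B ≤ A and the acute solution is unique)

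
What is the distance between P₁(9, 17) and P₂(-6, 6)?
Using the distance formula: d = sqrt((x₂-x₁)² + (y₂-y₁)²)
dx = (-6) - 9 = -15
dy = 6 - 17 = -11
d = sqrt((-15)² + (-11)²) = sqrt(225 + 121) = sqrt(346) = 18.60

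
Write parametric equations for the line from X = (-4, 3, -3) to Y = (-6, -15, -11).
Direction vector d = Y - X = (-2, -18, -8)
x = -4 - 2t, y = 3 - 18t, z = -3 - 8t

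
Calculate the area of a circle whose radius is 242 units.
Area = pi * r²
Area = pi * 242²
Area = pi * 58564
Area = 183984.23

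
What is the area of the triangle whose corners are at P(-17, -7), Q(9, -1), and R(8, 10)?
Using the coordinate formula: Area = (1/2)|x₁(y₂-y₃) + x₂(y₃-y₁) + x₃(y₁-y₂)|
Area = (1/2)|(-17)((-1)-10) + 9(10-(-7)) + 8((-7)-(-1))|
Area = (1/2)|(-17)*(-11) + 9*17 + 8*(-6)|
Area = (1/2)|187 + 153 + (-48)|
Area = (1/2)*292 = 146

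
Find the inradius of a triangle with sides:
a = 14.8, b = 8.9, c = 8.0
s = (a+b+c)/2 = (14.8+8.9+8.0)/2 = 15.85
Area = √(s(s-a)(s-b)(s-c)) = √(15.85·1.05·6.95·7.85) = 30.1326
r = Area/s = 30.1326/15.85 = 1.901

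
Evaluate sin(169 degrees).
sin(169 degrees) = 0.1908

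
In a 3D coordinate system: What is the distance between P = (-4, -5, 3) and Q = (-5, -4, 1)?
d = √[(-1)² + (1)² + (-2)²] = √6 = 2.449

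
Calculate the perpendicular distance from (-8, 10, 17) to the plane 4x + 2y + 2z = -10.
d = |4(-8) + 2(10) + 2(17) - (-10)| / √(4² + 2² + 2²) = 32/√24 = 6.532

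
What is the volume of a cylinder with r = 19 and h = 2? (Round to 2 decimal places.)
Volume = pi * r² * h
Volume = pi * 19² * 2
Volume = pi * 361 * 2
Volume = pi * 722
Volume = 2268.23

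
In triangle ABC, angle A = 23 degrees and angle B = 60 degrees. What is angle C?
Sum of angles in a triangle = 180 degrees
Third angle = 180 - 23 - 60
Third angle = 97 degrees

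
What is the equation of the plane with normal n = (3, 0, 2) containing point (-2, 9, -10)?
d = n·P = (3)(-2) + (0)(9) + (2)(-10) = -26
Plane: 3x + 2z = -26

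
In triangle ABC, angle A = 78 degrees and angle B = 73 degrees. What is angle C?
Sum of angles in a triangle = 180 degrees
Third angle = 180 - 78 - 73
Third angle = 29 degrees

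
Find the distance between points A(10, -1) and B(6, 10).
Using the distance formula: d = sqrt((x₂-x₁)² + (y₂-y₁)²)
dx = 6 - 10 = -4
dy = 10 - (-1) = 11
d = sqrt((-4)² + 11²) = sqrt(16 + 121) = sqrt(137) = 11.70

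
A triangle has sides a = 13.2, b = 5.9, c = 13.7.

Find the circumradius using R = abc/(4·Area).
s = (a+b+c)/2 = 16.4
Area = √(s(s-a)(s-b)(s-c)) = √(16.4·3.2·10.5·2.7) = 38.5721
R = abc/(4·Area) = (13.2·5.9·13.7)/(4·38.5721) = 1066.956/154.2884 = 6.915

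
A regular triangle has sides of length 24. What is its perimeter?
Perimeter = number of sides * side length
Perimeter = 3 * 24
Perimeter = 72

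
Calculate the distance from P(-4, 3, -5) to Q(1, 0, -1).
d = √[(5)² + (-3)² + (4)²] = √50 = 7.071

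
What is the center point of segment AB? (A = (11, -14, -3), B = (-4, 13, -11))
Midpoint = ((11-4)/2, (-14+13)/2, (-3-11)/2) = (3.5, -0.5, -7)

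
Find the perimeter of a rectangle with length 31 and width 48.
Perimeter = 2 * (length + width)
Perimeter = 2 * (31 + 48)
Perimeter = 2 * 79
Perimeter = 158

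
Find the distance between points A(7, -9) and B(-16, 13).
Using the distance formula: d = sqrt((x₂-x₁)² + (y₂-y₁)²)
dx = (-16) - 7 = -23
dy = 13 - (-9) = 22
d = sqrt((-23)² + 22²) = sqrt(529 + 484) = sqrt(1013) = 31.83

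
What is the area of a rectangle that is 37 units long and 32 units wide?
Area = length * width
Area = 37 * 32
Area = 1184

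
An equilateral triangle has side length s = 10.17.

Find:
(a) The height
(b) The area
(a) Height h = s·√3/2 = 10.17·√3/2 = 8.807
(b) Area = (√3/4)·s² = (√3/4)·10.17² = (√3/4)·103.429 = 44.79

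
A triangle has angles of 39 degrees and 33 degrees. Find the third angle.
Sum of angles in a triangle = 180 degrees
Third angle = 180 - 39 - 33
Third angle = 108 degrees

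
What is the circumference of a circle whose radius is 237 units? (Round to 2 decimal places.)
Circumference = 2 * pi * r
Circumference = 2 * pi * 237
Circumference = 1489.11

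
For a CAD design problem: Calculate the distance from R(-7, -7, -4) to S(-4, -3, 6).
d = √[(3)² + (4)² + (10)²] = √125 = 11.18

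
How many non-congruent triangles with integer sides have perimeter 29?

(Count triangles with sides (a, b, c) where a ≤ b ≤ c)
With a ≤ b ≤ c and a + b + c = 29, the triangle inequality a + b > c gives c < 29/2, so c ≤ 14.
Iterate a from 1 to ⌊p/3⌋ = 9; for each a, b ranges from a to ⌊(p−a)/2⌋ with c = p − a − b, keeping only c ≥ b.
Triples: (1, 14, 14), (2, 13, 14), (3, 12, 14), …
Count = 21 triangles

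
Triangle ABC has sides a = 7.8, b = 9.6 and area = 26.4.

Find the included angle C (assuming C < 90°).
Area = ½ab·sin(C)  →  sin(C) = 2·Area/(ab)
sin(C) = 2·26.4/(7.8·9.6) = 0.705128
C = arcsin(0.705128) = 44.84°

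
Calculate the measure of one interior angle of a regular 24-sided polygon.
Interior angle of a regular n-gon = (n-2)*180/n
Interior angle = (24-2)*180/24
Interior angle = 22*180/24
Interior angle = 3960/24
Interior angle = 165 degrees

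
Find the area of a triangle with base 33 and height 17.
Area = (1/2) * base * height
Area = (1/2) * 33 * 17
Area = 280.50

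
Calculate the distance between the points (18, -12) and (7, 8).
Using the distance formula: d = sqrt((x₂-x₁)² + (y₂-y₁)²)
dx = 7 - 18 = -11
dy = 8 - (-12) = 20
d = sqrt((-11)² + 20²) = sqrt(121 + 400) = sqrt(521) = 22.83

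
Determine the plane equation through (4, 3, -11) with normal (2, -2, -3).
d = n·P = (2)(4) + (-2)(3) + (-3)(-11) = 35
Plane: 2x - 2y - 3z = 35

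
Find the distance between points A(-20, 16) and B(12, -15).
Using the distance formula: d = sqrt((x₂-x₁)² + (y₂-y₁)²)
dx = 12 - (-20) = 32
dy = (-15) - 16 = -31
d = sqrt(32² + (-31)²) = sqrt(1024 + 961) = sqrt(1985) = 44.55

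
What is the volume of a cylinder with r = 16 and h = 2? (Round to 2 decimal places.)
Volume = pi * r² * h
Volume = pi * 16² * 2
Volume = pi * 256 * 2
Volume = pi * 512
Volume = 1608.50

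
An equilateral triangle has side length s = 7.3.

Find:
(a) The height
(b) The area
(a) Height h = s·√3/2 = 7.3·√3/2 = 6.322
(b) Area = (√3/4)·s² = (√3/4)·7.3² = (√3/4)·53.29 = 23.08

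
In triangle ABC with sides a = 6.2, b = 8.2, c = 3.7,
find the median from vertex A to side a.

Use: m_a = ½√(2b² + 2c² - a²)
m_a = ½√(2·8.2² + 2·3.7² - 6.2²)
m_a = ½√(134.48 + 27.38 - 38.44) = ½√123.42 = 5.555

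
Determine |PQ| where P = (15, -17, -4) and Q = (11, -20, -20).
d = √[(-4)² + (-3)² + (-16)²] = √281 = 16.76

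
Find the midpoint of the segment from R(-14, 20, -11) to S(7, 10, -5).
Midpoint = ((-14+7)/2, (20+10)/2, (-11-5)/2) = (-3.5, 15, -8)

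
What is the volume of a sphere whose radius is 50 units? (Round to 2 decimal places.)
Volume = (4/3) * pi * r³
Volume = (4/3) * pi * 50³
Volume = (4/3) * pi * 125000
Volume = 523598.78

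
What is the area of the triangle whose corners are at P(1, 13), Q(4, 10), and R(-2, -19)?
Using the coordinate formula: Area = (1/2)|x₁(y₂-y₃) + x₂(y₃-y₁) + x₃(y₁-y₂)|
Area = (1/2)|1(10-(-19)) + 4((-19)-13) + (-2)(13-10)|
Area = (1/2)|1*29 + 4*(-32) + (-2)*3|
Area = (1/2)|29 + (-128) + (-6)|
Area = (1/2)*105 = 52.50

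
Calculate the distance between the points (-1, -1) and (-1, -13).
Using the distance formula: d = sqrt((x₂-x₁)² + (y₂-y₁)²)
dx = (-1) - (-1) = 0
dy = (-13) - (-1) = -12
d = sqrt(0² + (-12)²) = sqrt(0 + 144) = sqrt(144) = 12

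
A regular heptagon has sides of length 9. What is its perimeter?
Perimeter = number of sides * side length
Perimeter = 7 * 9
Perimeter = 63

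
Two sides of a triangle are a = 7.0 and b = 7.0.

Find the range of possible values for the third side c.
By the triangle inequality: |a - b| < c < a + b
|7.0 - 7.0| < c < 7.0 + 7.0
0 < c < 14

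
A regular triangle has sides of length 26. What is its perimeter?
Perimeter = number of sides * side length
Perimeter = 3 * 26
Perimeter = 78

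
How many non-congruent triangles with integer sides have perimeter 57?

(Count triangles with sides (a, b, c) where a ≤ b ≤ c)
With a ≤ b ≤ c and a + b + c = 57, the triangle inequality a + b > c gives c < 57/2, so c ≤ 28.
Iterate a from 1 to ⌊p/3⌋ = 19; for each a, b ranges from a to ⌊(p−a)/2⌋ with c = p − a − b, keeping only c ≥ b.
Triples: (1, 28, 28), (2, 27, 28), (3, 26, 28), …
Count = 75 triangles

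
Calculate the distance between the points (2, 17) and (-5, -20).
Using the distance formula: d = sqrt((x₂-x₁)² + (y₂-y₁)²)
dx = (-5) - 2 = -7
dy = (-20) - 17 = -37
d = sqrt((-7)² + (-37)²) = sqrt(49 + 1369) = sqrt(1418) = 37.66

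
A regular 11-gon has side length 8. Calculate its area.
For a regular 11-gon with side length s = 8:
Apothem a = s / (2*tan(pi/11)) = 8 / (2*tan(pi/11)) ≈ 13.6227
Perimeter P = 11 * 8 = 88
Area = (1/2) * P * a = (1/2) * 88 * 13.6227 = 599.40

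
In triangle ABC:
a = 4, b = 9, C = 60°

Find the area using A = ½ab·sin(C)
A = ½·4·9·sin(60°) = ½·36·0.866025 = 15.59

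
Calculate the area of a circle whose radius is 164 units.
Area = pi * r²
Area = pi * 164²
Area = pi * 26896
Area = 84496.28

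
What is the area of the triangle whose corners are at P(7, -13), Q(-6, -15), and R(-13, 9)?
Using the coordinate formula: Area = (1/2)|x₁(y₂-y₃) + x₂(y₃-y₁) + x₃(y₁-y₂)|
Area = (1/2)|7((-15)-9) + (-6)(9-(-13)) + (-13)((-13)-(-15))|
Area = (1/2)|7*(-24) + (-6)*22 + (-13)*2|
Area = (1/2)|(-168) + (-132) + (-26)|
Area = (1/2)*326 = 163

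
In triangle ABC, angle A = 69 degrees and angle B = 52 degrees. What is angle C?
Sum of angles in a triangle = 180 degrees
Third angle = 180 - 69 - 52
Third angle = 59 degrees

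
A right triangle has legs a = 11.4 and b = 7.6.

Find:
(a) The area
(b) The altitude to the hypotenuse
(a) Area = ½ab = ½·11.4·7.6 = 43.32
(b) Hypotenuse c = √(11.4² + 7.6²) = √187.72 = 13.7011
    Area = ½·c·h_c  →  h_c = 2·Area/c = 2·43.32/13.7011 = 6.324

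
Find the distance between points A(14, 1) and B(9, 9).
Using the distance formula: d = sqrt((x₂-x₁)² + (y₂-y₁)²)
dx = 9 - 14 = -5
dy = 9 - 1 = 8
d = sqrt((-5)² + 8²) = sqrt(25 + 64) = sqrt(89) = 9.43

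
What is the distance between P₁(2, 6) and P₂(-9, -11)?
Using the distance formula: d = sqrt((x₂-x₁)² + (y₂-y₁)²)
dx = (-9) - 2 = -11
dy = (-11) - 6 = -17
d = sqrt((-11)² + (-17)²) = sqrt(121 + 289) = sqrt(410) = 20.25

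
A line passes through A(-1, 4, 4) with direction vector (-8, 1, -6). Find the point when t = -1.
P(-1) = (-1 + (-8)(-1), 4 + 1(-1), 4 + (-6)(-1)) = (7, 3, 10)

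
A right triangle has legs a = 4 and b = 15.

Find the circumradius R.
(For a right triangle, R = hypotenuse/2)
Hypotenuse c = √(4² + 15²) = √241 = 15.5242
R = c/2 = 7.762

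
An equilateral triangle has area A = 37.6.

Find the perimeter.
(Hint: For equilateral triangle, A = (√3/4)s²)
A = (√3/4)s²  →  s² = 4A/√3 = 4·37.6/√3 = 86.8335
s = 9.31845
Perimeter = 3s = 27.96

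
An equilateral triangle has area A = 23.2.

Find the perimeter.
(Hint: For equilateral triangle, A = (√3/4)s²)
A = (√3/4)s²  →  s² = 4A/√3 = 4·23.2/√3 = 53.5781
s = 7.31971
Perimeter = 3s = 21.96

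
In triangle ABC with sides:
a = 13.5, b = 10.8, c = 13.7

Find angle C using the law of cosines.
cos(C) = (a² + b² - c²)/(2ab)
cos(C) = (13.5² + 10.8² - 13.7²)/(2·13.5·10.8) = 111.2/291.6 = 0.381344
C = arccos(0.381344) = 67.58°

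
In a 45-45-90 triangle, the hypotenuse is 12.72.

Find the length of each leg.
In a 45-45-90 triangle, hypotenuse = leg·√2  →  leg = hypotenuse/√2
leg = 12.72/√2 = 8.994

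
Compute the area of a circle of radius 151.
Area = pi * r²
Area = pi * 151²
Area = pi * 22801
Area = 71631.45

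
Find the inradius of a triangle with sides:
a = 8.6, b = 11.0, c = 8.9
s = (a+b+c)/2 = (8.6+11.0+8.9)/2 = 14.25
Area = √(s(s-a)(s-b)(s-c)) = √(14.25·5.65·3.25·5.35) = 37.4154
r = Area/s = 37.4154/14.25 = 2.626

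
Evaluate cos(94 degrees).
cos(94 degrees) = -0.0698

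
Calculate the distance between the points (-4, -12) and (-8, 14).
Using the distance formula: d = sqrt((x₂-x₁)² + (y₂-y₁)²)
dx = (-8) - (-4) = -4
dy = 14 - (-12) = 26
d = sqrt((-4)² + 26²) = sqrt(16 + 676) = sqrt(692) = 26.31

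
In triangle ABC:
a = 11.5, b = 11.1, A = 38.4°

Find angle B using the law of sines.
sin(B)/b = sin(A)/a
sin(B) = b·sin(A)/a = 11.1·sin(38.4°)/11.5 = 0.599543
B = arcsin(0.599543) = 36.84°  (b ≤ a, so B ≤ A and the acute solution is unique)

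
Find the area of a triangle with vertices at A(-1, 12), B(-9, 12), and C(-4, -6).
Using the coordinate formula: Area = (1/2)|x₁(y₂-y₃) + x₂(y₃-y₁) + x₃(y₁-y₂)|
Area = (1/2)|(-1)(12-(-6)) + (-9)((-6)-12) + (-4)(12-12)|
Area = (1/2)|(-1)*18 + (-9)*(-18) + (-4)*0|
Area = (1/2)|(-18) + 162 + 0|
Area = (1/2)*144 = 72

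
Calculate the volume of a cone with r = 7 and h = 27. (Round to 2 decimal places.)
Volume = (1/3) * pi * r² * h
Volume = (1/3) * pi * 7² * 27
Volume = (1/3) * pi * 49 * 27
Volume = (1/3) * pi * 1323
Volume = 1385.44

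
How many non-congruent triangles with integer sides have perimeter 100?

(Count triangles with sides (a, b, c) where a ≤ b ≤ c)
With a ≤ b ≤ c and a + b + c = 100, the triangle inequality a + b > c gives c < 100/2, so c ≤ 49.
Iterate a from 1 to ⌊p/3⌋ = 33; for each a, b ranges from a to ⌊(p−a)/2⌋ with c = p − a − b, keeping only c ≥ b.
Triples: (2, 49, 49), (3, 48, 49), (4, 47, 49), …
Count = 208 triangles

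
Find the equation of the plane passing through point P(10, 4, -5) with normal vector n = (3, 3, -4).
d = n·P = (3)(10) + (3)(4) + (-4)(-5) = 62
Plane: 3x + 3y - 4z = 62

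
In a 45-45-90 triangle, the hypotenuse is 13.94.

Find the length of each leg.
In a 45-45-90 triangle, hypotenuse = leg·√2  →  leg = hypotenuse/√2
leg = 13.94/√2 = 9.857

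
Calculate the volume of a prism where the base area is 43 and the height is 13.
Volume = base area * height
Volume = 43 * 13
Volume = 559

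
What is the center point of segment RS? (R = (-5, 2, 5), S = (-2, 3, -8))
Midpoint = ((-5-2)/2, (2+3)/2, (5-8)/2) = (-3.5, 2.5, -1.5)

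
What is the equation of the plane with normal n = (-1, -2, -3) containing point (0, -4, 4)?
d = n·P = (-1)(0) + (-2)(-4) + (-3)(4) = -4
Plane: -x - 2y - 3z = -4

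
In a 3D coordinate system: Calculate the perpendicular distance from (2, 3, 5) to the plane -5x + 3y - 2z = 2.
d = |(-5)(2) + 3(3) + (-2)(5) - (2)| / √((-5)² + 3² + (-2)²) = 13/√38 = 2.109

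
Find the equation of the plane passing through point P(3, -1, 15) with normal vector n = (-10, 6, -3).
d = n·P = (-10)(3) + (6)(-1) + (-3)(15) = -81
Plane: -10x + 6y - 3z = -81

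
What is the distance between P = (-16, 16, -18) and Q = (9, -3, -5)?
d = √[(25)² + (-19)² + (13)²] = √1155 = 33.99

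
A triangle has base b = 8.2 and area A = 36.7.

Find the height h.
A = ½bh  →  h = 2A/b
h = 2·36.7/8.2 = 8.951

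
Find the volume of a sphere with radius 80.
Volume = (4/3) * pi * r³
Volume = (4/3) * pi * 80³
Volume = (4/3) * pi * 512000
Volume = 2144660.58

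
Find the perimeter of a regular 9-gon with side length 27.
Perimeter = number of sides * side length
Perimeter = 9 * 27
Perimeter = 243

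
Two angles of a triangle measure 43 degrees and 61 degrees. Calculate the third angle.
Sum of angles in a triangle = 180 degrees
Third angle = 180 - 43 - 61
Third angle = 76 degrees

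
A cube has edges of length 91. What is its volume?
Volume = s³
Volume = 91³
Volume = 753571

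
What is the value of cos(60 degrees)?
cos(60 degrees) = 1/2
Decimal approximation: 0.5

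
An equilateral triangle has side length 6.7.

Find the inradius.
For an equilateral triangle, r = s/(2√3) where s is the side.
r = 6.7/(2√3) = 6.7/3.464102 = 1.934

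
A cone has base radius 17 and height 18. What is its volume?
Volume = (1/3) * pi * r² * h
Volume = (1/3) * pi * 17² * 18
Volume = (1/3) * pi * 289 * 18
Volume = (1/3) * pi * 5202
Volume = 5447.52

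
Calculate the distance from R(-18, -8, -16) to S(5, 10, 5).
d = √[(23)² + (18)² + (21)²] = √1294 = 35.97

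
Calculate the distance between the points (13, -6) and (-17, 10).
Using the distance formula: d = sqrt((x₂-x₁)² + (y₂-y₁)²)
dx = (-17) - 13 = -30
dy = 10 - (-6) = 16
d = sqrt((-30)² + 16²) = sqrt(900 + 256) = sqrt(1156) = 34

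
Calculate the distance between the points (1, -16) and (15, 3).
Using the distance formula: d = sqrt((x₂-x₁)² + (y₂-y₁)²)
dx = 15 - 1 = 14
dy = 3 - (-16) = 19
d = sqrt(14² + 19²) = sqrt(196 + 361) = sqrt(557) = 23.60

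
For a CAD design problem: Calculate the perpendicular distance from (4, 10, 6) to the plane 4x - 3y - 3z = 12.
d = |4(4) + (-3)(10) + (-3)(6) - (12)| / √(4² + (-3)² + (-3)²) = 44/√34 = 7.546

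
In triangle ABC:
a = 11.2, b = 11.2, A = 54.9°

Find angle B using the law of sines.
sin(B)/b = sin(A)/a
sin(B) = b·sin(A)/a = 11.2·sin(54.9°)/11.2 = 0.818150
B = arcsin(0.818150) = 54.9°  (b ≤ a, so B ≤ A and the acute solution is unique)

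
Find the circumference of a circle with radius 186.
Circumference = 2 * pi * r
Circumference = 2 * pi * 186
Circumference = 1168.67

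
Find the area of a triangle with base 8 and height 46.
Area = (1/2) * base * height
Area = (1/2) * 8 * 46
Area = 184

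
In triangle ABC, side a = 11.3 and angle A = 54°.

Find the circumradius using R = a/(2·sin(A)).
R = a/(2·sin(A)) = 11.3/(2·sin(54°))
R = 11.3/(2·0.809017) = 11.3/1.618034 = 6.984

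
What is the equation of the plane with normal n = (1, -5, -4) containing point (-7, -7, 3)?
d = n·P = (1)(-7) + (-5)(-7) + (-4)(3) = 16
Plane: x - 5y - 4z = 16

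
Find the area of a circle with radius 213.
Area = pi * r²
Area = pi * 213²
Area = pi * 45369
Area = 142530.92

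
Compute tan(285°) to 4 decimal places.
tan(285 degrees) = -3.7321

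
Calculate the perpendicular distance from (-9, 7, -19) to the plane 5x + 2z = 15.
d = |5(-9) + 0(7) + 2(-19) - (15)| / √(5² + 0² + 2²) = 98/√29 = 18.2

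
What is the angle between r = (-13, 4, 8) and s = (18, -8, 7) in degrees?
r·s = -210, |r|² = 249, |s|² = 437
cos θ = -210/√108813 ≈ -0.6366
θ ≈ 129.5°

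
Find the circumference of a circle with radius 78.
Circumference = 2 * pi * r
Circumference = 2 * pi * 78
Circumference = 490.09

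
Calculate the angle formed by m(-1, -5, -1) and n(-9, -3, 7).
m·n = 17, |m|² = 27, |n|² = 139
cos θ = 17/√3753 ≈ 0.2775
θ ≈ 73.89°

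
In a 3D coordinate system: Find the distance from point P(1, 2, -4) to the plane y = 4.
d = |0(1) + 1(2) + 0(-4) - (4)| / √(0² + 1² + 0²) = 2/√1 = 2.0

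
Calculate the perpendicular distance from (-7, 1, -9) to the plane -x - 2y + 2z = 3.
d = |(-1)(-7) + (-2)(1) + 2(-9) - (3)| / √((-1)² + (-2)² + 2²) = 16/√9 = 5.333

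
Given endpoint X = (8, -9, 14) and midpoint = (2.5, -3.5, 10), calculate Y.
Y = (2×2.5 - 8, 2×(-3.5) - (-9), 2×10 - 14) = (-3, 2, 6)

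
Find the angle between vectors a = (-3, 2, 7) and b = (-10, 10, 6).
a·b = 92, |a|² = 62, |b|² = 236
cos θ = 92/√14632 ≈ 0.7606
θ ≈ 40.49°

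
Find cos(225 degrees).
cos(225 degrees) = -0.7071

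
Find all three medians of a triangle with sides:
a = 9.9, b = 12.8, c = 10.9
Using m_x = ½√(2y² + 2z² - x²):
m_a = ½√(2·12.8² + 2·10.9² - 9.9²) = ½√467.29 = 10.81
m_b = ½√(2·9.9² + 2·10.9² - 12.8²) = ½√269.8 = 8.213
m_c = ½√(2·9.9² + 2·12.8² - 10.9²) = ½√404.89 = 10.06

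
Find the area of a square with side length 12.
Area = s²
Area = 12²
Area = 144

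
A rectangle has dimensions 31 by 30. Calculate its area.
Area = length * width
Area = 31 * 30
Area = 930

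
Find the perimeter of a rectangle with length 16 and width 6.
Perimeter = 2 * (length + width)
Perimeter = 2 * (16 + 6)
Perimeter = 2 * 22
Perimeter = 44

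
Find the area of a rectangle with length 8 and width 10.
Area = length * width
Area = 8 * 10
Area = 80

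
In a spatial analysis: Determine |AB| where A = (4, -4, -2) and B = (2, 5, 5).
d = √[(-2)² + (9)² + (7)²] = √134 = 11.58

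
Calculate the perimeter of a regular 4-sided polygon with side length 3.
Perimeter = number of sides * side length
Perimeter = 4 * 3
Perimeter = 12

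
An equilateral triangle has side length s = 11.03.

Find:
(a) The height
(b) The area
(a) Height h = s·√3/2 = 11.03·√3/2 = 9.552
(b) Area = (√3/4)·s² = (√3/4)·11.03² = (√3/4)·121.661 = 52.68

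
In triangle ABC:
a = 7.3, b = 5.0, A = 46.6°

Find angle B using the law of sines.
sin(B)/b = sin(A)/a
sin(B) = b·sin(A)/a = 5.0·sin(46.6°)/7.3 = 0.497654
B = arcsin(0.497654) = 29.84°  (b ≤ a, so B ≤ A and the acute solution is unique)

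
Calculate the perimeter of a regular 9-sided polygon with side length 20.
Perimeter = number of sides * side length
Perimeter = 9 * 20
Perimeter = 180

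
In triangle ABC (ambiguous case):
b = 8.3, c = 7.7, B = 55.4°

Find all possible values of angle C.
sin(C)/c = sin(B)/b  →  sin(C) = c·sin(B)/b = 7.7·sin(55.4°)/8.3 = 0.763633
C₁ = arcsin(0.763633) = 49.79°,  C₂ = 180° - C₁ = 130.21°
Check C₂: A = 180° - 55.4° - 130.21° = -5.61° ≤ 0, rejected
C = 49.79° (one solution)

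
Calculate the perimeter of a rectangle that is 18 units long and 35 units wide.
Perimeter = 2 * (length + width)
Perimeter = 2 * (18 + 35)
Perimeter = 2 * 53
Perimeter = 106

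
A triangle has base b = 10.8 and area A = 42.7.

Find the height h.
A = ½bh  →  h = 2A/b
h = 2·42.7/10.8 = 7.907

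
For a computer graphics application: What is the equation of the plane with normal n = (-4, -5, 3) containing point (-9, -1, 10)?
d = n·P = (-4)(-9) + (-5)(-1) + (3)(10) = 71
Plane: -4x - 5y + 3z = 71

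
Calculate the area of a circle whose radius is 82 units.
Area = pi * r²
Area = pi * 82²
Area = pi * 6724
Area = 21124.07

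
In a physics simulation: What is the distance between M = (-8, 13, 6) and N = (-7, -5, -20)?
d = √[(1)² + (-18)² + (-26)²] = √1001 = 31.64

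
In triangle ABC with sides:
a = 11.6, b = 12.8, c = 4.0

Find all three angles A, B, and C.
By the law of cosines:
cos(A) = (b² + c² - a²)/(2bc) = 0.442188  →  A = 63.76°
cos(B) = (a² + c² - b²)/(2ac) = -0.143103  →  B = 98.23°
cos(C) = (a² + b² - c²)/(2ab) = 0.950970  →  C = 18.02°
Check: A + B + C = 180.0° ✓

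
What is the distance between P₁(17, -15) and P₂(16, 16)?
Using the distance formula: d = sqrt((x₂-x₁)² + (y₂-y₁)²)
dx = 16 - 17 = -1
dy = 16 - (-15) = 31
d = sqrt((-1)² + 31²) = sqrt(1 + 961) = sqrt(962) = 31.02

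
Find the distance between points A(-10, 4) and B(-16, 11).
Using the distance formula: d = sqrt((x₂-x₁)² + (y₂-y₁)²)
dx = (-16) - (-10) = -6
dy = 11 - 4 = 7
d = sqrt((-6)² + 7²) = sqrt(36 + 49) = sqrt(85) = 9.22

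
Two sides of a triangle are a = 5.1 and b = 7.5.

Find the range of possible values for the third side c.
By the triangle inequality: |a - b| < c < a + b
|5.1 - 7.5| < c < 5.1 + 7.5
2.4 < c < 12.6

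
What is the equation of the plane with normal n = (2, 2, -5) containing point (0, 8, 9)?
d = n·P = (2)(0) + (2)(8) + (-5)(9) = -29
Plane: 2x + 2y - 5z = -29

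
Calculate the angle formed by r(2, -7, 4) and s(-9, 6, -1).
r·s = -64, |r|² = 69, |s|² = 118
cos θ = -64/√8142 ≈ -0.7093
θ ≈ 135.2°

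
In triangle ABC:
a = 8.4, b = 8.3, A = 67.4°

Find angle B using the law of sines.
sin(B)/b = sin(A)/a
sin(B) = b·sin(A)/a = 8.3·sin(67.4°)/8.4 = 0.912220
B = arcsin(0.912220) = 65.81°  (b ≤ a, so B ≤ A and the acute solution is unique)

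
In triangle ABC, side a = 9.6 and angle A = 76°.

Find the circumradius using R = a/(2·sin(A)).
R = a/(2·sin(A)) = 9.6/(2·sin(76°))
R = 9.6/(2·0.970296) = 9.6/1.940591 = 4.947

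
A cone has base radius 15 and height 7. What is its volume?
Volume = (1/3) * pi * r² * h
Volume = (1/3) * pi * 15² * 7
Volume = (1/3) * pi * 225 * 7
Volume = (1/3) * pi * 1575
Volume = 1649.34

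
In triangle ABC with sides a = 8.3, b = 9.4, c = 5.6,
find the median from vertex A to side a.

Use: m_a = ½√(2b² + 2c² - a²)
m_a = ½√(2·9.4² + 2·5.6² - 8.3²)
m_a = ½√(176.72 + 62.72 - 68.89) = ½√170.55 = 6.53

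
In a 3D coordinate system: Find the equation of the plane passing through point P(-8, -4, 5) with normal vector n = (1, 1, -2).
d = n·P = (1)(-8) + (1)(-4) + (-2)(5) = -22
Plane: x + y - 2z = -22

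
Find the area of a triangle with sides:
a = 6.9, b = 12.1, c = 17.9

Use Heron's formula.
s = (a+b+c)/2 = (6.9+12.1+17.9)/2 = 18.45
A = √(s(s-a)(s-b)(s-c)) = √(18.45·11.55·6.35·0.55)
A = √744.243 = 27.28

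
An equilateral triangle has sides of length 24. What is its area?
Area = (sqrt(3)/4) * s²
Area = (sqrt(3)/4) * 24²
Area = (sqrt(3)/4) * 576
Area = 249.42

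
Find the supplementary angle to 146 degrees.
Supplementary angles sum to 180 degrees.
Other angle = 180 - 146
Other angle = 34 degrees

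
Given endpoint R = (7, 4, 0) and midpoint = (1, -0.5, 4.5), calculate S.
S = (2×1 - 7, 2×(-0.5) - 4, 2×4.5 - 0) = (-5, -5, 9)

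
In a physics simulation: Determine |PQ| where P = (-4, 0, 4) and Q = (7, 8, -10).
d = √[(11)² + (8)² + (-14)²] = √381 = 19.52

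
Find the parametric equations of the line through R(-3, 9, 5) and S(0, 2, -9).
Direction vector d = S - R = (3, -7, -14)
x = -3 + 3t, y = 9 - 7t, z = 5 - 14t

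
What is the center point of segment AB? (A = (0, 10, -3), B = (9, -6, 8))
Midpoint = ((0+9)/2, (10-6)/2, (-3+8)/2) = (4.5, 2, 2.5)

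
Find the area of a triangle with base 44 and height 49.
Area = (1/2) * base * height
Area = (1/2) * 44 * 49
Area = 1078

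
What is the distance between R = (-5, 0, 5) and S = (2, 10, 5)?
d = √[(7)² + (10)² + (0)²] = √149 = 12.21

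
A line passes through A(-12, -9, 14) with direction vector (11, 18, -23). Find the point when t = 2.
P(2) = (-12 + 11(2), -9 + 18(2), 14 + (-23)(2)) = (10, 27, -32)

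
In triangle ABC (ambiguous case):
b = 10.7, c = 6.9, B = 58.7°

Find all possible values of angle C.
sin(C)/c = sin(B)/b  →  sin(C) = c·sin(B)/b = 6.9·sin(58.7°)/10.7 = 0.551006
C₁ = arcsin(0.551006) = 33.44°,  C₂ = 180° - C₁ = 146.56°
Check C₂: A = 180° - 58.7° - 146.56° = -25.26° ≤ 0, rejected
C = 33.44° (one solution)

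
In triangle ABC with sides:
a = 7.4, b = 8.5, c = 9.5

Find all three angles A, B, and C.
By the law of cosines:
cos(A) = (b² + c² - a²)/(2bc) = 0.667121  →  A = 48.15°
cos(B) = (a² + c² - b²)/(2ac) = 0.517496  →  B = 58.84°
cos(C) = (a² + b² - c²)/(2ab) = 0.292210  →  C = 73.01°
Check: A + B + C = 180.0° ✓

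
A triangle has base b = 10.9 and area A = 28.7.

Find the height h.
A = ½bh  →  h = 2A/b
h = 2·28.7/10.9 = 5.266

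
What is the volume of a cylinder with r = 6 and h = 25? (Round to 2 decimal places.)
Volume = pi * r² * h
Volume = pi * 6² * 25
Volume = pi * 36 * 25
Volume = pi * 900
Volume = 2827.43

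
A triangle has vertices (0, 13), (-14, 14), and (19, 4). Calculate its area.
Using the coordinate formula: Area = (1/2)|x₁(y₂-y₃) + x₂(y₃-y₁) + x₃(y₁-y₂)|
Area = (1/2)|0(14-4) + (-14)(4-13) + 19(13-14)|
Area = (1/2)|0*10 + (-14)*(-9) + 19*(-1)|
Area = (1/2)|0 + 126 + (-19)|
Area = (1/2)*107 = 53.50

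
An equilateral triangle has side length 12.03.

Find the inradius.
For an equilateral triangle, r = s/(2√3) where s is the side.
r = 12.03/(2√3) = 12.03/3.464102 = 3.473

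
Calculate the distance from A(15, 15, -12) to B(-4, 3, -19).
d = √[(-19)² + (-12)² + (-7)²] = √554 = 23.54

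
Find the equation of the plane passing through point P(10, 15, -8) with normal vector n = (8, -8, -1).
d = n·P = (8)(10) + (-8)(15) + (-1)(-8) = -32
Plane: 8x - 8y - z = -32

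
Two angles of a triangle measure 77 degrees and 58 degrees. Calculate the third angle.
Sum of angles in a triangle = 180 degrees
Third angle = 180 - 77 - 58
Third angle = 45 degrees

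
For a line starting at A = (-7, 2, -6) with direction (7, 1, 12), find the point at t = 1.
P(1) = (-7 + 7(1), 2 + 1(1), -6 + 12(1)) = (0, 3, 6)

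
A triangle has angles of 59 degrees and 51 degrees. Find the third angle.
Sum of angles in a triangle = 180 degrees
Third angle = 180 - 59 - 51
Third angle = 70 degrees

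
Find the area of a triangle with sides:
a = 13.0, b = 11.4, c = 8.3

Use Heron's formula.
s = (a+b+c)/2 = (13.0+11.4+8.3)/2 = 16.35
A = √(s(s-a)(s-b)(s-c)) = √(16.35·3.35·4.95·8.05)
A = √2182.55 = 46.72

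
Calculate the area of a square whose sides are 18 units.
Area = s²
Area = 18²
Area = 324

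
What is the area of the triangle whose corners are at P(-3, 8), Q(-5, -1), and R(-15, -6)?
Using the coordinate formula: Area = (1/2)|x₁(y₂-y₃) + x₂(y₃-y₁) + x₃(y₁-y₂)|
Area = (1/2)|(-3)((-1)-(-6)) + (-5)((-6)-8) + (-15)(8-(-1))|
Area = (1/2)|(-3)*5 + (-5)*(-14) + (-15)*9|
Area = (1/2)|(-15) + 70 + (-135)|
Area = (1/2)*80 = 40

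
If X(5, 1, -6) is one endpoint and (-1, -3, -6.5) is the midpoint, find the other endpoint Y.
Y = (2×(-1) - 5, 2×(-3) - 1, 2×(-6.5) - (-6)) = (-7, -7, -7)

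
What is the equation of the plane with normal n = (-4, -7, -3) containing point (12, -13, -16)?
d = n·P = (-4)(12) + (-7)(-13) + (-3)(-16) = 91
Plane: -4x - 7y - 3z = 91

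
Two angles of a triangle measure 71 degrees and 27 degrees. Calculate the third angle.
Sum of angles in a triangle = 180 degrees
Third angle = 180 - 71 - 27
Third angle = 82 degrees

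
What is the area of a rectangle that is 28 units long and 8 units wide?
Area = length * width
Area = 28 * 8
Area = 224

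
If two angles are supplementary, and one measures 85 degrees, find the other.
Supplementary angles sum to 180 degrees.
Other angle = 180 - 85
Other angle = 95 degrees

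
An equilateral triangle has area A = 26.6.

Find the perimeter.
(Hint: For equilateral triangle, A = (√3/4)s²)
A = (√3/4)s²  →  s² = 4A/√3 = 4·26.6/√3 = 61.4301
s = 7.83773
Perimeter = 3s = 23.51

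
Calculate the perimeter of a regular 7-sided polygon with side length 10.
Perimeter = number of sides * side length
Perimeter = 7 * 10
Perimeter = 70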